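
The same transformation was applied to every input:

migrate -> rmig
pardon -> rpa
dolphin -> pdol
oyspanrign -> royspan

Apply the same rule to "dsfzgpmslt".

The transformation: delete the last 3 characters, then move the last character to the front.
Applying that to "dsfzgpmslt" gives "mdsfzgp".

mdsfzgp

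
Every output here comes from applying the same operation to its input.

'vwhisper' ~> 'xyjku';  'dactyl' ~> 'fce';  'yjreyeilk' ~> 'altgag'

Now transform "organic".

qtic

Looking at the pairs, the operation is to delete the last 3 characters, then shift every letter 2 places forward in the alphabet (wrapping around).
For "organic", step one produces "orga"; step two turns that into "qtic".
(Check on "dactyl": → "dac" → "fce" ✓)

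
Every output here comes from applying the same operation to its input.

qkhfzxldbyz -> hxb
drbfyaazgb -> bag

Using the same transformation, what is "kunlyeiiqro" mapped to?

The pattern: keep one character in every 3, starting at position 3 (positions 3rd, 6th, 9th, ...).
So "kunlyeiiqro" becomes "neq".

neq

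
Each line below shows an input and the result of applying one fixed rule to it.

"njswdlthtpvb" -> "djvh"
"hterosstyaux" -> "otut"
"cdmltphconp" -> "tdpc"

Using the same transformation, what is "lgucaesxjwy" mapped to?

agyx

The rule is to keep one character in every 3, starting at position 2 (positions 2nd, 5th, 8th, ...), then swap each adjacent pair of characters (1↔2, 3↔4, ...).
For "lgucaesxjwy", step one produces "gaxy"; step two turns that into "agyx".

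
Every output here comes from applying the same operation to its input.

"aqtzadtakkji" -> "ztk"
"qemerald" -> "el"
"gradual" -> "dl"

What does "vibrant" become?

Each output is the input with this applied: keep one character in every 3, starting at position 1 (positions 1st, 4th, 7th, ...), then delete the first character.
Starting from "vibrant": after the first operation, "vrt"; after the second, "rt".

rt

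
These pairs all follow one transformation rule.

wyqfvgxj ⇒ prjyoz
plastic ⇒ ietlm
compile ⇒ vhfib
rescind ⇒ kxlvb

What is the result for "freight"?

Each output is the input with this applied: shift every letter 7 places backward in the alphabet (wrapping around), then delete the last 2 characters.
So "freight" becomes "ykxbz".

ykxbz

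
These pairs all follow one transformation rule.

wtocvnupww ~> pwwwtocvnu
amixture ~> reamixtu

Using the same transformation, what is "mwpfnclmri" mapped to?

Each output is the input with this applied: move the first 2 characters to the end (rotate left by 2), then swap the front and back halves of the string.
For "mwpfnclmri", step one produces "pfnclmrimw"; step two turns that into "mrimwpfncl".

mrimwpfncl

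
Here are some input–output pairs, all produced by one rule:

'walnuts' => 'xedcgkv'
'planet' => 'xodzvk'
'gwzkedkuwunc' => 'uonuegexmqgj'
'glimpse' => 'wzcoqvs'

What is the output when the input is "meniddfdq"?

The transformation: shift every letter 10 places forward in the alphabet (wrapping around), then move the first 3 characters to the end (rotate left by 3).
For "meniddfdq" the result is "snnpnawox".

snnpnawox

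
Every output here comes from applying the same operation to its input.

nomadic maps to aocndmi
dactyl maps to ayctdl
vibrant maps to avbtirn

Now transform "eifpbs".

The rule is to sort the characters into alphabetical order, then take characters alternately from the front and the back (1st, last, 2nd, 2nd-last, ...).
On "eifpbs" that produces "bsepfi".
(Check on "vibrant": → "abinrtv" → "avbtirn" ✓)

bsepfi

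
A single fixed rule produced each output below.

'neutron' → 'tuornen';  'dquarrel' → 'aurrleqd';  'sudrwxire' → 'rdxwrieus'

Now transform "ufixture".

In each case the input is transformed by: swap each adjacent pair of characters (1↔2, 3↔4, ...), then move the first 2 characters to the end (rotate left by 2).
Starting from "ufixture": after the first operation, "fuxiuter"; after the second, "xiuterfu".

xiuterfu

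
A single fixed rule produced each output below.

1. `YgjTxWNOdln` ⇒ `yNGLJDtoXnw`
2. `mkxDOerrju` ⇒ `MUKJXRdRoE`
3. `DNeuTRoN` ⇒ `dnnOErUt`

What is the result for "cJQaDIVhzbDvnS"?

The pattern: flip the case of every letter, then take characters alternately from the front and the back (1st, last, 2nd, 2nd-last, ...).
Working it through for "cJQaDIVhzbDvnS": intermediate "CjqAdivHZBdVNs", final "CsjNqVAddBiZvH".

CsjNqVAddBiZvH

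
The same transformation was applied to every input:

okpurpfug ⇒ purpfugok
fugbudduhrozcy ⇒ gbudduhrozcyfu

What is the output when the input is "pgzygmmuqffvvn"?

The transformation: move the first 2 characters to the end (rotate left by 2).
"pgzygmmuqffvvn" → "zygmmuqffvvnpg".

zygmmuqffvvnpg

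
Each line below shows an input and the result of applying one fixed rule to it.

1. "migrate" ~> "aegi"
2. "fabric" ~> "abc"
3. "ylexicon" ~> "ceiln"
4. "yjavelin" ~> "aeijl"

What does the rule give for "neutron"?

What's happening: sort the characters into alphabetical order, then delete the last 3 characters.
Working it through for "neutron": intermediate "ennortu", final "enno".

enno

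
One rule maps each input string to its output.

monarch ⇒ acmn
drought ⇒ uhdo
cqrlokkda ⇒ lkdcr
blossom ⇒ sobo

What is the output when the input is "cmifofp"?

ffci

In each case the input is transformed by: move the first 3 characters to the end (rotate left by 3), then keep every other character starting from the first (positions 1st, 3rd, 5th, ...).
"cmifofp" → "fofpcmi" → "ffci".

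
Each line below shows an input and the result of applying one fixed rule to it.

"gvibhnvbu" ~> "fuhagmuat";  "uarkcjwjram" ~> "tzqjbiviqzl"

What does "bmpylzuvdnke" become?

In each case the input is transformed by: shift every letter 1 place backward in the alphabet (wrapping around).
Applying that to "bmpylzuvdnke" gives "aloxkytucmjd".

aloxkytucmjd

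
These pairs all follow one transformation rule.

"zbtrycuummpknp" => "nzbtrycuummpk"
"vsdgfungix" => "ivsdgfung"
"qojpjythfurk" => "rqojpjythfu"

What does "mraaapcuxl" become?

xmraaapcu

What's happening: delete the last character, then move the last character to the front.
Working it through for "mraaapcuxl": intermediate "mraaapcux", final "xmraaapcu".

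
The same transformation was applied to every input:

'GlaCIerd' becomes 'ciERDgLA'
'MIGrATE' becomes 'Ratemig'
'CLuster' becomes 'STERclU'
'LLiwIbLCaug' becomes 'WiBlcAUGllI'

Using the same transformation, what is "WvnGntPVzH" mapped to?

The transformation: flip the case of every letter, then move the first 3 characters to the end (rotate left by 3).
Applying both steps to "WvnGntPVzH": "wVNgNTpvZh", then "gNTpvZhwVN".

gNTpvZhwVN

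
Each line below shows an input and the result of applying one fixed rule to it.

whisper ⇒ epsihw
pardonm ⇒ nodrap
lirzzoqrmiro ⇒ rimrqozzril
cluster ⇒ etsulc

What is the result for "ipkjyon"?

The transformation: delete the last character, then reverse the string.
Working it through for "ipkjyon": intermediate "ipkjyo", final "oyjkpi".

oyjkpi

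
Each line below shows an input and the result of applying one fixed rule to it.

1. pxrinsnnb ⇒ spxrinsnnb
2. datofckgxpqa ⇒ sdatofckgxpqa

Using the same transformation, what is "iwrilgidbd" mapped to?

The transformation: prepend "s".
Applying that to "iwrilgidbd" gives "siwrilgidbd".

siwrilgidbd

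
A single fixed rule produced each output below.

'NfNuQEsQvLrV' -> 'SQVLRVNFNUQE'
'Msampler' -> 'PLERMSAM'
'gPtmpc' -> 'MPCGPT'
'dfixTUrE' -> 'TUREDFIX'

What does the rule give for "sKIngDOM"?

The rule is to swap the front and back halves of the string, then convert every letter to uppercase.
On "sKIngDOM": the first step gives "gDOMsKIn", and the second then gives "GDOMSKIN".

GDOMSKIN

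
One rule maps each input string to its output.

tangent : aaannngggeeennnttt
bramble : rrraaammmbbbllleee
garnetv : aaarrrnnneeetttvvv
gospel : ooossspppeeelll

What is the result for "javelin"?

In each case the input is transformed by: delete the first character, then repeat every character 3 times.
For "javelin", step one produces "avelin"; step two turns that into "aaavvveeellliiinnn".

aaavvveeellliiinnn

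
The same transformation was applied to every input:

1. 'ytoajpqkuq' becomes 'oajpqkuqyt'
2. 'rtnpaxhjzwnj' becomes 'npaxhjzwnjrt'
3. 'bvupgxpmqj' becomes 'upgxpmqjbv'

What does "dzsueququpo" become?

Looking at the pairs, the operation is to move the first 2 characters to the end (rotate left by 2).
"dzsueququpo" → "sueququpodz".

sueququpodz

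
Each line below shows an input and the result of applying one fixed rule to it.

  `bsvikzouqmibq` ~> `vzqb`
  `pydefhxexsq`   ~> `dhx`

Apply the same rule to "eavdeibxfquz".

vifz

Looking at the pairs, the operation is to keep one character in every 3, starting at position 3 (positions 3rd, 6th, 9th, ...).
Doing the same to "eavdeibxfquz": "vifz".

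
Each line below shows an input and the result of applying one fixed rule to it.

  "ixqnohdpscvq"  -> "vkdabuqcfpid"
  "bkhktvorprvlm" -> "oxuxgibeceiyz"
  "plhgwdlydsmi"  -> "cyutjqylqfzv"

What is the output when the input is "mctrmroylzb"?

Each output is the input with this applied: shift every letter 13 places forward in the alphabet (wrapping around) — i.e. ROT13.
Applying that to "mctrmroylzb" gives "zpgezeblymo".

zpgezeblymo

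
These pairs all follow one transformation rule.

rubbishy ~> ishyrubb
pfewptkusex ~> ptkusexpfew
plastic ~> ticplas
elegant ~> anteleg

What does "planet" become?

etplan

Looking at the pairs, the operation is to move the first 3 characters to the end (rotate left by 3), then move the first character to the end.
Applying both steps to "planet": "netpla", then "etplan".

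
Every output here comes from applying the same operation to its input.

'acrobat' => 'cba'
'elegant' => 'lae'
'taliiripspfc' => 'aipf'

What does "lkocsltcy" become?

ksc

The rule is to move the first character to the end, then keep one character in every 3, starting at position 1 (positions 1st, 4th, 7th, ...).
Working it through for "lkocsltcy": intermediate "kocsltcyl", final "ksc".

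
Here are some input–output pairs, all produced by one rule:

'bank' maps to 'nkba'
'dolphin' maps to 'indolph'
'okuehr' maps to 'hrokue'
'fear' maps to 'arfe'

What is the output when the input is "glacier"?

The transformation: move the last 2 characters to the front (rotate right by 2).
So "glacier" becomes "erglaci".

erglaci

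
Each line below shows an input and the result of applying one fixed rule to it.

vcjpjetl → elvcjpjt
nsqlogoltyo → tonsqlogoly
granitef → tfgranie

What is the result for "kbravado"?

aokbravd

The pattern: move the last 2 characters to the front (rotate right by 2), then swap the first and last characters.
For "kbravado" the result is "aokbravd".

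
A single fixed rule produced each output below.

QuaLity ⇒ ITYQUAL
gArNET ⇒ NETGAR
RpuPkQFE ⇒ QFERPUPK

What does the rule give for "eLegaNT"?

What's happening: move the last 3 characters to the front (rotate right by 3), then convert every letter to uppercase.
Starting from "eLegaNT": after the first operation, "aNTeLeg"; after the second, "ANTELEG".

ANTELEG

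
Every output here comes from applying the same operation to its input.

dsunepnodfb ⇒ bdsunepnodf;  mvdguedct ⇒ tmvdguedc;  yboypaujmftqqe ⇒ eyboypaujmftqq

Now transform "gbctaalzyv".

vgbctaalzy

Rule — move the last character to the front.
On "gbctaalzyv" that produces "vgbctaalzy".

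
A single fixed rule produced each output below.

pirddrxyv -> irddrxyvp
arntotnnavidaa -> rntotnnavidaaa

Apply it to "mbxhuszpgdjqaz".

bxhuszpgdjqazm

The transformation: move the first character to the end.
Applying that to "mbxhuszpgdjqaz" gives "bxhuszpgdjqazm".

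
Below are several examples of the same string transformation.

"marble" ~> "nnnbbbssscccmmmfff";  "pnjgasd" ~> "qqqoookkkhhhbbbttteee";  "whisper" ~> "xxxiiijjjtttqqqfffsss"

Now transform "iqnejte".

The rule is to repeat every character 3 times, then shift every letter 1 place forward in the alphabet (wrapping around).
For "iqnejte", step one produces "iiiqqqnnneeejjjttteee"; step two turns that into "jjjrrrooofffkkkuuufff".
(Check on "whisper": → "wwwhhhiiissspppeeerrr" → "xxxiiijjjtttqqqfffsss" ✓)

jjjrrrooofffkkkuuufff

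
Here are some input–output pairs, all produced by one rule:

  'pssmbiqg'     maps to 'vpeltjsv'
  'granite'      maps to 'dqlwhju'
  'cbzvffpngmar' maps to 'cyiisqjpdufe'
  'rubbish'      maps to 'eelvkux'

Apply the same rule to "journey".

Looking at the pairs, the operation is to shift every letter 3 places forward in the alphabet (wrapping around), then move the first 2 characters to the end (rotate left by 2).
Starting from "journey": after the first operation, "mrxuqhb"; after the second, "xuqhbmr".

xuqhbmr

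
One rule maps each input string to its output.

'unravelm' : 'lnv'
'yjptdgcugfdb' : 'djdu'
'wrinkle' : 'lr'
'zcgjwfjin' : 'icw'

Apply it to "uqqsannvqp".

The pattern: move the last 3 characters to the front (rotate right by 3), then keep one character in every 3, starting at position 2 (positions 2nd, 5th, 8th, ...).
For "uqqsannvqp", step one produces "vqpuqqsann"; step two turns that into "qqa".
(Check on "unravelm": → "elmunrav" → "lnv" ✓)

qqa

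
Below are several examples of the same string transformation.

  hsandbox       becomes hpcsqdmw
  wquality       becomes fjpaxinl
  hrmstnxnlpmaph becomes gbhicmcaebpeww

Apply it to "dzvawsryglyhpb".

The transformation: shift every letter 11 places backward in the alphabet (wrapping around), then move the first character to the end.
"dzvawsryglyhpb" → "sokplhgnvanweq" → "okplhgnvanweqs".

okplhgnvanweqs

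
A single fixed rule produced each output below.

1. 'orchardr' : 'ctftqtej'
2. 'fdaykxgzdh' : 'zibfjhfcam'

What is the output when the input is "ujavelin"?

The rule is to swap the front and back halves of the string, then shift every letter 2 places forward in the alphabet (wrapping around).
Applying that to "ujavelin" gives "gnkpwlcx".

gnkpwlcx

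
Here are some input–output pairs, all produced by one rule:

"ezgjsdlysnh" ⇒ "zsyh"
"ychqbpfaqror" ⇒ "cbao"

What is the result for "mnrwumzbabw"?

The rule is to keep one character in every 3, starting at position 2 (positions 2nd, 5th, 8th, ...).
Doing the same to "mnrwumzbabw": "nubw".

nubw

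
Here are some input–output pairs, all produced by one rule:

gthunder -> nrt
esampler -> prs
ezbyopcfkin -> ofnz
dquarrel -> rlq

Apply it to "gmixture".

What's happening: keep one character in every 3, starting at position 2 (positions 2nd, 5th, 8th, ...), then move the first character to the end.
Applying both steps to "gmixture": "mte", then "tem".

tem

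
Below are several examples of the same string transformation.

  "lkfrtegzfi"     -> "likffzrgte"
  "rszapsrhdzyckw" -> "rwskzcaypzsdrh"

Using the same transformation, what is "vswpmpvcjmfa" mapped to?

The transformation: take characters alternately from the front and the back (1st, last, 2nd, 2nd-last, ...).
On "vswpmpvcjmfa" that produces "vasfwmpjmcpv".

vasfwmpjmcpv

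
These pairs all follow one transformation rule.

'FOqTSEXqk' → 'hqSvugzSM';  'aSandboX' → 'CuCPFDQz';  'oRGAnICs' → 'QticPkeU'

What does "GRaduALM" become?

Each output is the input with this applied: flip the case of every letter, then shift every letter 2 places forward in the alphabet (wrapping around).
For "GRaduALM", step one produces "grADUalm"; step two turns that into "itCFWcno".

itCFWcno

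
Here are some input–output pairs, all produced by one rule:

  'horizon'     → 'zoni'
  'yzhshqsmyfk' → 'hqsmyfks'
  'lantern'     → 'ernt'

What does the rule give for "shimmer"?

The transformation: delete the first 3 characters, then move the first character to the end.
"shimmer" → "mmer" → "merm".

merm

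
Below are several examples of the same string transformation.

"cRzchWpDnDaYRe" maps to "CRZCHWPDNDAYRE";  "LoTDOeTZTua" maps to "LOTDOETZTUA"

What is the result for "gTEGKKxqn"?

The pattern: convert every letter to uppercase.
For "gTEGKKxqn" the result is "GTEGKKXQN".

GTEGKKXQN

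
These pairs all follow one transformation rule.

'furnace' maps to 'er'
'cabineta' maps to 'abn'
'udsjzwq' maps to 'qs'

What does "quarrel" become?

In each case the input is transformed by: take characters alternately from the front and the back (1st, last, 2nd, 2nd-last, ...), then keep one character in every 3, starting at position 2 (positions 2nd, 5th, 8th, ...).
Working it through for "quarrel": intermediate "qluearr", final "la".
(Check on "cabineta": → "caatbein" → "abn" ✓)

la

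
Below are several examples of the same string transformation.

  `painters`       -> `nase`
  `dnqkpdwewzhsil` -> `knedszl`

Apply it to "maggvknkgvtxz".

The rule is to keep every other character starting from the second (positions 2nd, 4th, 6th, ...), then swap each adjacent pair of characters (1↔2, 3↔4, ...).
For "maggvknkgvtxz", step one produces "agkkvx"; step two turns that into "gakkxv".

gakkxv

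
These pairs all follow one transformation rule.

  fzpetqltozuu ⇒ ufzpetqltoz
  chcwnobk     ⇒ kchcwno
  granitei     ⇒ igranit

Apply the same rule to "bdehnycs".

sbdehny

The pattern: move the last character to the front, then delete the last character.
Working it through for "bdehnycs": intermediate "sbdehnyc", final "sbdehny".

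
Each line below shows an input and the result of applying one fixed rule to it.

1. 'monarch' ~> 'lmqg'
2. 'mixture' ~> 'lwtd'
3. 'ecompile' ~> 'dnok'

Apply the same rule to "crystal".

bxsk

Rule — shift every letter 1 place backward in the alphabet (wrapping around), then keep every other character starting from the first (positions 1st, 3rd, 5th, ...).
For "crystal", step one produces "bqxrszk"; step two turns that into "bxsk".
(Check on "mixture": → "lhwstqd" → "lwtd" ✓)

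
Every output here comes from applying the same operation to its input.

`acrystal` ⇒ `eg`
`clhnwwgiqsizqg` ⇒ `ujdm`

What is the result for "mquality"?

The rule is to keep one character in every 3, starting at position 3 (positions 3rd, 6th, 9th, ...), then shift every letter 13 places forward in the alphabet (wrapping around) — i.e. ROT13.
For "mquality", step one produces "ui"; step two turns that into "hv".

hv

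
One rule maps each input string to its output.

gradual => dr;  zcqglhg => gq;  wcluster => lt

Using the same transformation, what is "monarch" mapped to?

ho

The transformation: sort the characters into alphabetical order, then keep one character in every 3, starting at position 3 (positions 3rd, 6th, 9th, ...).
"monarch" → "achmnor" → "ho".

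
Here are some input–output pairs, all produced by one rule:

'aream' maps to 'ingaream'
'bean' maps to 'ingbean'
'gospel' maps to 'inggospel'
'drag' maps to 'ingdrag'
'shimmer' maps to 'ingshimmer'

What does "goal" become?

inggoal

In each case the input is transformed by: prepend "ing".
Doing the same to "goal": "inggoal".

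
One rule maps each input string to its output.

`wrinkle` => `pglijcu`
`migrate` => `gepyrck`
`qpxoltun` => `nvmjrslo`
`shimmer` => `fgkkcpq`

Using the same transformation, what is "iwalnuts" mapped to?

Each output is the input with this applied: move the first character to the end, then shift every letter 2 places backward in the alphabet (wrapping around).
Working it through for "iwalnuts": intermediate "walnutsi", final "uyjlsrqg".

uyjlsrqg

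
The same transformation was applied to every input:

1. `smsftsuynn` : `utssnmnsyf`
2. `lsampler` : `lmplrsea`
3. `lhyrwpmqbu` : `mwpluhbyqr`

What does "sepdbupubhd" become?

Rule — take characters alternately from the front and the back (1st, last, 2nd, 2nd-last, ...), then move the last 3 characters to the front (rotate right by 3).
On "sepdbupubhd": the first step gives "sdehpbdubpu", and the second then gives "bpusdehpbdu".

bpusdehpbdu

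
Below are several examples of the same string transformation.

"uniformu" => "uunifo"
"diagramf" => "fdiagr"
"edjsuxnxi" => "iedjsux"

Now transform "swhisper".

rswhis

Looking at the pairs, the operation is to move the last 3 characters to the front (rotate right by 3), then delete the first 2 characters.
Applying both steps to "swhisper": "perswhis", then "rswhis".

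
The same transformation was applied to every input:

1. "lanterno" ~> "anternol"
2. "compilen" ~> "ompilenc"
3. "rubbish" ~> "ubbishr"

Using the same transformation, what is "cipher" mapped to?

Each output is the input with this applied: move the first character to the end.
Doing the same to "cipher": "ipherc".

ipherc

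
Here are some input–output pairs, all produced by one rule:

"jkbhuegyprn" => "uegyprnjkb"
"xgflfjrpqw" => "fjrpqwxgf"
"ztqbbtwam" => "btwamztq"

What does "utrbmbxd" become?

The pattern: move the first 3 characters to the end (rotate left by 3), then delete the first character.
Applying both steps to "utrbmbxd": "bmbxdutr", then "mbxdutr".
(Check on "jkbhuegyprn": → "huegyprnjkb" → "uegyprnjkb" ✓)

mbxdutr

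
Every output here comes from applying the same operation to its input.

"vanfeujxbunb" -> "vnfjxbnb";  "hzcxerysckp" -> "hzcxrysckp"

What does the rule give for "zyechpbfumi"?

zychpbfm

The pattern: remove every vowel.
On "zyechpbfumi" that produces "zychpbfm".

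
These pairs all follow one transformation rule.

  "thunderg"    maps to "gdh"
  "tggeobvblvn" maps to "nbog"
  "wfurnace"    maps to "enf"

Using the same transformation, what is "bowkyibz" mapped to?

The transformation: keep one character in every 3, starting at position 2 (positions 2nd, 5th, 8th, ...), then reverse the string.
Starting from "bowkyibz": after the first operation, "oyz"; after the second, "zyo".

zyo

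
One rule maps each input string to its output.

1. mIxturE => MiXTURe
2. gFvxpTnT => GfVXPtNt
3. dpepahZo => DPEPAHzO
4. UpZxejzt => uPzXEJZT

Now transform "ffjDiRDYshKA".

FFJdIrdySHka

The rule is to flip the case of every letter.
Applying that to "ffjDiRDYshKA" gives "FFJdIrdySHka".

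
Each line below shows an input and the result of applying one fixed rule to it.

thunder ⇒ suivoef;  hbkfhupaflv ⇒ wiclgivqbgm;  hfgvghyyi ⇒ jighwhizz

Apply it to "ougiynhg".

Rule — shift every letter 1 place forward in the alphabet (wrapping around), then move the last character to the front.
"ougiynhg" → "pvhjzoih" → "hpvhjzoi".

hpvhjzoi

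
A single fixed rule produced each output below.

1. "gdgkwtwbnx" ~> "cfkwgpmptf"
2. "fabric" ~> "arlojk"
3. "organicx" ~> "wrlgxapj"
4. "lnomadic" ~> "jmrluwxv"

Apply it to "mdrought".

dpqcvmax

The transformation: swap the front and back halves of the string, then shift every letter 9 places forward in the alphabet (wrapping around).
Working it through for "mdrought": intermediate "ughtmdro", final "dpqcvmax".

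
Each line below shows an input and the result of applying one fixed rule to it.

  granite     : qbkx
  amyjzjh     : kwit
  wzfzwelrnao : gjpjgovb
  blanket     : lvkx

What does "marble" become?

The rule is to shift every letter 10 places forward in the alphabet (wrapping around), then delete the last 3 characters.
Starting from "marble": after the first operation, "wkblvo"; after the second, "wkb".

wkb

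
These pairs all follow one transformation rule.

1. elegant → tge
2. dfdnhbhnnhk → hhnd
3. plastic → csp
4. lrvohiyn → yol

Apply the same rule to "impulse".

Looking at the pairs, the operation is to keep one character in every 3, starting at position 1 (positions 1st, 4th, 7th, ...), then reverse the string.
For "impulse", step one produces "iue"; step two turns that into "eui".

eui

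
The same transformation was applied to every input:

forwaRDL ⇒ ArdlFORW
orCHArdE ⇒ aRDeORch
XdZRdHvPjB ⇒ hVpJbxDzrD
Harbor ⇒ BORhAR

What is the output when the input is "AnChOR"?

HoraNc

The rule is to flip the case of every letter, then swap the front and back halves of the string.
"AnChOR" → "aNcHor" → "HoraNc".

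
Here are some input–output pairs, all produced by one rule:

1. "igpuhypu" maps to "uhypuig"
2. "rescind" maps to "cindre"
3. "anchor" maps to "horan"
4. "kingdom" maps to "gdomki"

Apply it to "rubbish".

The transformation: move the first 2 characters to the end (rotate left by 2), then delete the first character.
Applying both steps to "rubbish": "bbishru", then "bishru".

bishru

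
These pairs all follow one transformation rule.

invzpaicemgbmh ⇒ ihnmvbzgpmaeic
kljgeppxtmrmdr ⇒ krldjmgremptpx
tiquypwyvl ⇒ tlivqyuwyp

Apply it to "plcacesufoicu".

The rule is to take characters alternately from the front and the back (1st, last, 2nd, 2nd-last, ...).
Applying that to "plcacesufoicu" gives "pulcciaocfeus".

pulcciaocfeus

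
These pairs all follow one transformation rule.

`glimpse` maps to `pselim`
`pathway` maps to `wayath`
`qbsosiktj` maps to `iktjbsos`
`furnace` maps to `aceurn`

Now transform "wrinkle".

klerin

The rule is to delete the first character, then swap the front and back halves of the string.
"wrinkle" → "klerin".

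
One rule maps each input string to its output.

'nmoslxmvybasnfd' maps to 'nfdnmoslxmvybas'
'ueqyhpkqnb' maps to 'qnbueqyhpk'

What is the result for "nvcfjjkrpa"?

Rule — move the last 3 characters to the front (rotate right by 3).
For "nvcfjjkrpa" the result is "rpanvcfjjk".

rpanvcfjjk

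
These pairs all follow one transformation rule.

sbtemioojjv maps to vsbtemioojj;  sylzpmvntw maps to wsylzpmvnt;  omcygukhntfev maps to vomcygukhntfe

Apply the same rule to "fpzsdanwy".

In each case the input is transformed by: move the last character to the front.
For "fpzsdanwy" the result is "yfpzsdanw".

yfpzsdanw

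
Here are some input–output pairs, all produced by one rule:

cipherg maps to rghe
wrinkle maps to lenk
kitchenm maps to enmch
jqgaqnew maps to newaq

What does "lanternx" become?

rnxte

The pattern: delete the first 3 characters, then move the first 2 characters to the end (rotate left by 2).
Working it through for "lanternx": intermediate "ternx", final "rnxte".
(Check on "kitchenm": → "chenm" → "enmch" ✓)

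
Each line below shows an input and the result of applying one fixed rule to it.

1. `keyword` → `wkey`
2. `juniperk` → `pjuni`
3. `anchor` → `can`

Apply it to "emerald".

The rule is to delete the last 3 characters, then move the last character to the front.
Starting from "emerald": after the first operation, "emer"; after the second, "reme".

reme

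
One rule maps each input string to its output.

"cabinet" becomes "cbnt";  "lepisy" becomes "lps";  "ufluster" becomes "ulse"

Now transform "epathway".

eaha

What's happening: keep every other character starting from the first (positions 1st, 3rd, 5th, ...).
So "epathway" becomes "eaha".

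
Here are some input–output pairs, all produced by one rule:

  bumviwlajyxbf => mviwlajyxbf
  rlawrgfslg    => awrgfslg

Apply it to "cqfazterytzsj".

Looking at the pairs, the operation is to delete the first 2 characters.
For "cqfazterytzsj" the result is "fazterytzsj".

fazterytzsj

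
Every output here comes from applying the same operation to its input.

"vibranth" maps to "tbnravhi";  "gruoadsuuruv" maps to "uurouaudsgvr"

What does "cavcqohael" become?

In each case the input is transformed by: take characters alternately from the front and the back (1st, last, 2nd, 2nd-last, ...), then move the first 3 characters to the end (rotate left by 3).
Applying both steps to "cavcqohael": "claevachqo", then "evachqocla".

evachqocla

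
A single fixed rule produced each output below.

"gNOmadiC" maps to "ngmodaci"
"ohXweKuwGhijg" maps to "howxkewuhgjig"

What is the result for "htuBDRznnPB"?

What's happening: swap each adjacent pair of characters (1↔2, 3↔4, ...), then convert every letter to lowercase.
For "htuBDRznnPB" the result is "thburdnzpnb".

thburdnzpnb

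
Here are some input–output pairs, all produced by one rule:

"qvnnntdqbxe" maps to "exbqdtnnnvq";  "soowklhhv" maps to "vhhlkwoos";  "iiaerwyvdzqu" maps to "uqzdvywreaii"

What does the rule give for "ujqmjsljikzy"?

The transformation: reverse the string.
"ujqmjsljikzy" → "yzkijlsjmqju".

yzkijlsjmqju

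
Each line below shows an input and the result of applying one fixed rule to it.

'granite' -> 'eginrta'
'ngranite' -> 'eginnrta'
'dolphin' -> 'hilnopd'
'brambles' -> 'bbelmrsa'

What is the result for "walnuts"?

The pattern: sort the characters into alphabetical order, then move the first character to the end.
"walnuts" → "alnstuw" → "lnstuwa".
(Check on "brambles": → "abbelmrs" → "bbelmrsa" ✓)

lnstuwa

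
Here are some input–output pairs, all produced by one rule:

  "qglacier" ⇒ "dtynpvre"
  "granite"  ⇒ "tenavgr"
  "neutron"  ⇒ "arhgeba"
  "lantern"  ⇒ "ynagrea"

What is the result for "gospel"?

tbfcry

Each output is the input with this applied: shift every letter 13 places forward in the alphabet (wrapping around) — i.e. ROT13.
"gospel" → "tbfcry".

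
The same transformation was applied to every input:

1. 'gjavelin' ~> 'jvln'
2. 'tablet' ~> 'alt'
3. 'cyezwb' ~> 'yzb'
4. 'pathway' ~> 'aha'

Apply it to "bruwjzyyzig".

rwzyi

The pattern: keep every other character starting from the second (positions 2nd, 4th, 6th, ...).
For "bruwjzyyzig" the result is "rwzyi".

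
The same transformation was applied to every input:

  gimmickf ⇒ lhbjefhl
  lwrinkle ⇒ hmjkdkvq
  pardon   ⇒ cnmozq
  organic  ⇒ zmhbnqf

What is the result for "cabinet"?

The transformation: move the first 3 characters to the end (rotate left by 3), then shift every letter 1 place backward in the alphabet (wrapping around).
Starting from "cabinet": after the first operation, "inetcab"; after the second, "hmdsbza".

hmdsbza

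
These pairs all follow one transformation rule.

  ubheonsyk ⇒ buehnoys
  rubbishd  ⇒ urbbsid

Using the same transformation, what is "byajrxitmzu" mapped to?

ybjaxrtizm

The rule is to swap each adjacent pair of characters (1↔2, 3↔4, ...), then delete the last character.
Applying both steps to "byajrxitmzu": "ybjaxrtizmu", then "ybjaxrtizm".
(Check on "rubbishd": → "urbbsidh" → "urbbsid" ✓)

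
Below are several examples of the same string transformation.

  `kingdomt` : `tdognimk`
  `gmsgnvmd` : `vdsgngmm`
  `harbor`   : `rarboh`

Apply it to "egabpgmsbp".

sapbpbmegg

The rule is to sort the characters into reverse alphabetical order, then take characters alternately from the front and the back (1st, last, 2nd, 2nd-last, ...).
"egabpgmsbp" → "sppmggebba" → "sapbpbmegg".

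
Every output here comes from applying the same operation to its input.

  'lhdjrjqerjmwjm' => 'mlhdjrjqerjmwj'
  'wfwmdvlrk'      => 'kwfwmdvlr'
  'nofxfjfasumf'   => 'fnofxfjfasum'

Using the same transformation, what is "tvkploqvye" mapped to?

etvkploqvy

The transformation: move the last character to the front.
On "tvkploqvye" that produces "etvkploqvy".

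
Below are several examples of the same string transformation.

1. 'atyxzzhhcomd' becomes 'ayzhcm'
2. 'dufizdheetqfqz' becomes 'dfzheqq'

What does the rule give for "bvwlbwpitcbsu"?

bwbptbu

Looking at the pairs, the operation is to keep every other character starting from the first (positions 1st, 3rd, 5th, ...).
On "bvwlbwpitcbsu" that produces "bwbptbu".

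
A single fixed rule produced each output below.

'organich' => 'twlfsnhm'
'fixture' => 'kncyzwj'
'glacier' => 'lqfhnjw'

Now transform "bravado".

gwfafit

Rule — shift every letter 5 places forward in the alphabet (wrapping around).
Doing the same to "bravado": "gwfafit".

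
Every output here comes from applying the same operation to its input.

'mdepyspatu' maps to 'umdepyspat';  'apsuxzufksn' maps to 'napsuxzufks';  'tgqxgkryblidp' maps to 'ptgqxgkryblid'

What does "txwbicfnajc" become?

The transformation: move the last character to the front.
For "txwbicfnajc" the result is "ctxwbicfnaj".

ctxwbicfnaj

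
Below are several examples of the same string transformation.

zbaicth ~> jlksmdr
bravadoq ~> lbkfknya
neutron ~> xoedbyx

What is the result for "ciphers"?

mszrobc

In each case the input is transformed by: shift every letter 10 places forward in the alphabet (wrapping around).
So "ciphers" becomes "mszrobc".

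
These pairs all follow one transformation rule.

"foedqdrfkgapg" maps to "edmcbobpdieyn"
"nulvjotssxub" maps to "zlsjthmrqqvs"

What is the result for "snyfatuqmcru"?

sqlwdyrsokap

In each case the input is transformed by: move the last character to the front, then shift every letter 2 places backward in the alphabet (wrapping around).
Starting from "snyfatuqmcru": after the first operation, "usnyfatuqmcr"; after the second, "sqlwdyrsokap".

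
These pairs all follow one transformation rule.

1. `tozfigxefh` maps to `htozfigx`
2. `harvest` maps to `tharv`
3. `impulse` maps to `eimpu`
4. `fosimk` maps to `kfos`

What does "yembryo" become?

Looking at the pairs, the operation is to move the last character to the front, then delete the last 2 characters.
"yembryo" → "oyembry" → "oyemb".
(Check on "impulse": → "eimpuls" → "eimpu" ✓)

oyemb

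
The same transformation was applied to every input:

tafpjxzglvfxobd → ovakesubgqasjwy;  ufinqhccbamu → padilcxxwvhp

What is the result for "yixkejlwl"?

The rule is to shift every letter 5 places backward in the alphabet (wrapping around).
So "yixkejlwl" becomes "tdsfzegrg".

tdsfzegrg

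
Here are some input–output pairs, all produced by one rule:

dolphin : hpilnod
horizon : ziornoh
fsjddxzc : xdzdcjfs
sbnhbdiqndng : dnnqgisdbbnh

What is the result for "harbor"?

broarh

The pattern: move the last 3 characters to the front (rotate right by 3), then take characters alternately from the front and the back (1st, last, 2nd, 2nd-last, ...).
On "harbor": the first step gives "borhar", and the second then gives "broarh".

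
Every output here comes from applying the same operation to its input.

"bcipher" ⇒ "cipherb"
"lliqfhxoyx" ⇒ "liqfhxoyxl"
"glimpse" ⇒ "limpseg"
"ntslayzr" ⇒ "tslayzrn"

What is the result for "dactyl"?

The pattern: move the first character to the end.
"dactyl" → "actyld".

actyld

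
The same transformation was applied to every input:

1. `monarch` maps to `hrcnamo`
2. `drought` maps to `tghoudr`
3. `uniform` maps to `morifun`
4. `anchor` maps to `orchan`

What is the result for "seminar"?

The transformation: swap each adjacent pair of characters (1↔2, 3↔4, ...), then reverse the string.
Applying both steps to "seminar": "esimanr", then "rnamise".

rnamise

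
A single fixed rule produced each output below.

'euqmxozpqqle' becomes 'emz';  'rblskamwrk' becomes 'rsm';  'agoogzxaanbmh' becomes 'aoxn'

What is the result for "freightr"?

The rule is to keep one character in every 3, starting at position 1 (positions 1st, 4th, 7th, ...), then delete the last character.
For "freightr", step one produces "fit"; step two turns that into "fi".

fi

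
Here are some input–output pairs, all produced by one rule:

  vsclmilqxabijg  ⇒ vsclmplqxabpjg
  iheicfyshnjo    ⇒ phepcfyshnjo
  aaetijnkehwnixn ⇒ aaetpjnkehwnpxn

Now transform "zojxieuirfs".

The pattern: replace every "i" with "p".
Doing the same to "zojxieuirfs": "zojxpeuprfs".

zojxpeuprfs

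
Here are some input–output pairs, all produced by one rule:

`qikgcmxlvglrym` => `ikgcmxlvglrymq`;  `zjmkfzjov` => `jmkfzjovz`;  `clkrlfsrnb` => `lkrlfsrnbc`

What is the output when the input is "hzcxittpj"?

zcxittpjh

What's happening: move the first character to the end.
"hzcxittpj" → "zcxittpjh".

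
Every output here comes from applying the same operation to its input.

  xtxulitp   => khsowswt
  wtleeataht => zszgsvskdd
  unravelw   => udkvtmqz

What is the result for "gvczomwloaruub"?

The pattern: swap the front and back halves of the string, then shift every letter 1 place backward in the alphabet (wrapping around).
Doing the same to "gvczomwloaruub": "knzqttafubynlv".

knzqttafubynlv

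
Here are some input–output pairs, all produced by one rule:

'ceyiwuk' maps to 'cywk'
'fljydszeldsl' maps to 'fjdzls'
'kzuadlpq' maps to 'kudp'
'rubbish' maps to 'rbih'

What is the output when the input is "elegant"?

eeat

What's happening: keep every other character starting from the first (positions 1st, 3rd, 5th, ...).
For "elegant" the result is "eeat".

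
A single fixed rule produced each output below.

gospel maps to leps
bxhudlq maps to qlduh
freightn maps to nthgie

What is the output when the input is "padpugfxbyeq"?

The transformation: reverse the string, then delete the last 2 characters.
On "padpugfxbyeq": the first step gives "qeybxfgupdap", and the second then gives "qeybxfgupd".

qeybxfgupd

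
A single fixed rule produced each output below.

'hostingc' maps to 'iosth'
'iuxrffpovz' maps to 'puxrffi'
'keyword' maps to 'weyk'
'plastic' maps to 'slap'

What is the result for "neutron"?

Rule — delete the last 3 characters, then swap the first and last characters.
Starting from "neutron": after the first operation, "neut"; after the second, "teun".

teun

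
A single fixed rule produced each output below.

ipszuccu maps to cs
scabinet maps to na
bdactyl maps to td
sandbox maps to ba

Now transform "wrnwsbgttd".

The rule is to reverse the string, then keep one character in every 3, starting at position 3 (positions 3rd, 6th, 9th, ...).
On "wrnwsbgttd": the first step gives "dttgbswnrw", and the second then gives "tsr".
(Check on "scabinet": → "tenibacs" → "na" ✓)

tsr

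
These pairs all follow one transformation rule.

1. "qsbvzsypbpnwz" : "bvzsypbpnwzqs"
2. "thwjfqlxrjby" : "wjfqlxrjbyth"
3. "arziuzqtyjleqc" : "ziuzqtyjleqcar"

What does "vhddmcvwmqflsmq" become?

ddmcvwmqflsmqvh

Rule — move the first 2 characters to the end (rotate left by 2).
"vhddmcvwmqflsmq" → "ddmcvwmqflsmqvh".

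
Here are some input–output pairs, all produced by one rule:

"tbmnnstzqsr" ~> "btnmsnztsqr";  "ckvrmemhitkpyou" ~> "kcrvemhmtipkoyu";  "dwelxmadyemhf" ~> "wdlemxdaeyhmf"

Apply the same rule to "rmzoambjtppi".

mrozmajbptip

The rule is to swap each adjacent pair of characters (1↔2, 3↔4, ...).
Applying that to "rmzoambjtppi" gives "mrozmajbptip".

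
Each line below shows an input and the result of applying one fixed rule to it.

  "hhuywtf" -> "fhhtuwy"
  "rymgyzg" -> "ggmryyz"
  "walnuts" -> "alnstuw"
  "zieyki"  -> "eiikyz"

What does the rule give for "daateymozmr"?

The pattern: sort the characters into alphabetical order.
On "daateymozmr" that produces "aademmortyz".

aademmortyz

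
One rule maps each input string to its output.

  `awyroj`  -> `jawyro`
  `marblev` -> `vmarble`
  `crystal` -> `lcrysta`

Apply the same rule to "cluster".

rcluste

The transformation: move the last character to the front.
For "cluster" the result is "rcluste".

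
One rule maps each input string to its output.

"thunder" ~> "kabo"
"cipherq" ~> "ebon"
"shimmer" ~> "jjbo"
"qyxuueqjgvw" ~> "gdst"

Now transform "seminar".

The pattern: shift every letter 3 places backward in the alphabet (wrapping around), then keep only the last 4 characters.
On "seminar": the first step gives "pbjfkxo", and the second then gives "fkxo".

fkxo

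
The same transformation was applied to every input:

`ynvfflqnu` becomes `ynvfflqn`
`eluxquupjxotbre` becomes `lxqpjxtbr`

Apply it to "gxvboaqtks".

The rule is to remove every vowel.
Applying that to "gxvboaqtks" gives "gxvbqtks".

gxvbqtks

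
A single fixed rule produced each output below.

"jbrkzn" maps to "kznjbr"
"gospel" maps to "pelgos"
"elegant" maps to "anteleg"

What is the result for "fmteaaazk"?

Rule — move the last 3 characters to the front (rotate right by 3).
Applying that to "fmteaaazk" gives "azkfmteaa".

azkfmteaa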